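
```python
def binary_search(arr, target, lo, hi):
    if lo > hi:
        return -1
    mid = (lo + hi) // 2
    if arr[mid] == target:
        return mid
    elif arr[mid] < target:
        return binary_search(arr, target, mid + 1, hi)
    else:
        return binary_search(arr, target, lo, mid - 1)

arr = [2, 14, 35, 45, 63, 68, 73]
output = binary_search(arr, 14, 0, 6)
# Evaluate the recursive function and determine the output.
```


binary_search(arr, 14, 0, 6)
lo=0, hi=6, mid=3, arr[mid]=45
45 > 14, search left half
lo=0, hi=2, mid=1, arr[mid]=14
arr[1] == 14, found at index 1
= 1


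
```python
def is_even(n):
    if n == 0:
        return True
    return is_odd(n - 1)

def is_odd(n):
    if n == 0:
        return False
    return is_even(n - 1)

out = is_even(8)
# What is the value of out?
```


is_even(8)
= is_odd(7)
= is_even(6)
= is_odd(5)
= is_even(4)
= is_odd(3)
= is_even(2)
= is_odd(1)
= is_even(0)
n == 0: return True
= True


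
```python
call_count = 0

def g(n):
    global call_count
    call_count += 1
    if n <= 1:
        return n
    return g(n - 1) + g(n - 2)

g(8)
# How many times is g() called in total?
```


g(8) calls g(7) and g(6); each non-base call branches into two more.
Let C(k) = total number of calls made by g(k), including the call to g(k) itself.
Base cases: C(0) = 1, C(1) = 1
Recurrence: C(k) = 1 + C(k-1) + C(k-2)
  C(2) = 1 + C(1) + C(0) = 1 + 1 + 1 = 3
  C(3) = 1 + C(2) + C(1) = 1 + 3 + 1 = 5
  C(4) = 1 + C(3) + C(2) = 1 + 5 + 3 = 9
  C(5) = 1 + C(4) + C(3) = 1 + 9 + 5 = 15
  C(6) = 1 + C(5) + C(4) = 1 + 15 + 9 = 25
  C(7) = 1 + C(6) + C(5) = 1 + 25 + 15 = 41
  C(8) = 1 + C(7) + C(6) = 1 + 41 + 25 = 67
Total calls = C(8) = 67


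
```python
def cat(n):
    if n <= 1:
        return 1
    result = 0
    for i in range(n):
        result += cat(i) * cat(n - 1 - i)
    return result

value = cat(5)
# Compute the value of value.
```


cat(5)
= sum of cat(i) * cat(5-1-i) for i in 0..4
First compute sub-values bottom-up:
  cat(0) = 1, cat(1) = 1
  cat(2) = 1*1 + 1*1 = 2
  cat(3) = 1*2 + 1*1 + 2*1 = 5
  cat(4) = 1*5 + 1*2 + 2*1 + 5*1 = 14
Now cat(5):
  cat(0)*cat(4) = 1*14 = 14
  cat(1)*cat(3) = 1*5 = 5
  cat(2)*cat(2) = 2*2 = 4
  cat(3)*cat(1) = 5*1 = 5
  cat(4)*cat(0) = 14*1 = 14
= 14 + 5 + 4 + 5 + 14
= 42


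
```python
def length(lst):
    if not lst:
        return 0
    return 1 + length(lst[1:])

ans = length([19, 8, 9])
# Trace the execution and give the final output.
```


length([19, 8, 9])
= 1 + length([8, 9])
= 1 + 1 + length([9])
= 1 + 1 + 1 + length([])
= 1 + 1 + 1 + 0
= 3


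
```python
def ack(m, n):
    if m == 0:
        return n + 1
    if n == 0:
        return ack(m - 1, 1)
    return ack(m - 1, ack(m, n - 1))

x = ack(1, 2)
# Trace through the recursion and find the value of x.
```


ack(1, 2)
= ack(0, ack(1, 1))
First compute ack(1, 1) = 3
= ack(0, 3)
= 4


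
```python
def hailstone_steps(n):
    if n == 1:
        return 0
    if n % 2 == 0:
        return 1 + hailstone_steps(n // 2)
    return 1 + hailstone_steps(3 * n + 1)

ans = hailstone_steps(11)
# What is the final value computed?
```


hailstone_steps(11)
11 is odd -> 3*11+1 = 34 -> hailstone_steps(34)
34 is even -> hailstone_steps(17)
17 is odd -> 3*17+1 = 52 -> hailstone_steps(52)
52 is even -> hailstone_steps(26)
26 is even -> hailstone_steps(13)
13 is odd -> 3*13+1 = 40 -> hailstone_steps(40)
40 is even -> hailstone_steps(20)
20 is even -> hailstone_steps(10)
10 is even -> hailstone_steps(5)
5 is odd -> 3*5+1 = 16 -> hailstone_steps(16)
16 is even -> hailstone_steps(8)
8 is even -> hailstone_steps(4)
4 is even -> hailstone_steps(2)
2 is even -> hailstone_steps(1)
Reached 1 after 14 steps
= 14


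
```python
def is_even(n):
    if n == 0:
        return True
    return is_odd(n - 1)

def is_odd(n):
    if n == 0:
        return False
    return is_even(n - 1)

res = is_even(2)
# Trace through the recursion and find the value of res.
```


is_even(2)
= is_odd(1)
= is_even(0)
n == 0: return True
= True


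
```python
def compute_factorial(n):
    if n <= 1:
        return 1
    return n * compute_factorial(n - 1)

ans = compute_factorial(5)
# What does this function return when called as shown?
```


compute_factorial(5)
= 5 * compute_factorial(4)
= 5 * 4 * compute_factorial(3)
= 5 * 4 * 3 * compute_factorial(2)
= 5 * 4 * 3 * 2 * compute_factorial(1)
= 5 * 4 * 3 * 2 * 1
= 120


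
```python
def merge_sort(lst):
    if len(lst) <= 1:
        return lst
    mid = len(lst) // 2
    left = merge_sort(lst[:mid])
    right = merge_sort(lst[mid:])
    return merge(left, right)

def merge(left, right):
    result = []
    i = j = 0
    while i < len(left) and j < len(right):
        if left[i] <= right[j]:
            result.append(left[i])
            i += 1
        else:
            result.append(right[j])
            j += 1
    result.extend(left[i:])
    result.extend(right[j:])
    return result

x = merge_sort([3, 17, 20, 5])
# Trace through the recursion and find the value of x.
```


merge_sort([3, 17, 20, 5])
Split into [3, 17] and [20, 5]
Left sorted: [3, 17]
Right sorted: [5, 20]
Merge [3, 17] and [5, 20]
= [3, 5, 17, 20]


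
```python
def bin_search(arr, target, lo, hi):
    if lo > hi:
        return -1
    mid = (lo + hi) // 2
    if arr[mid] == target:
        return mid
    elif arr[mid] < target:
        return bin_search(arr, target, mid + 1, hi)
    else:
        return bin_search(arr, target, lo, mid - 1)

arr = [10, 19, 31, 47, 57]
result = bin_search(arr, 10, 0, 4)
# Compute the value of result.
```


bin_search(arr, 10, 0, 4)
lo=0, hi=4, mid=2, arr[mid]=31
31 > 10, search left half
lo=0, hi=1, mid=0, arr[mid]=10
arr[0] == 10, found at index 0
= 0


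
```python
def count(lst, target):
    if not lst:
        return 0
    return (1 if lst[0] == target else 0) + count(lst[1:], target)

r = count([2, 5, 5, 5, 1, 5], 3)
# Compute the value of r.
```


count([2, 5, 5, 5, 1, 5], 3)
lst[0]=2 != 3: 0 + count([5, 5, 5, 1, 5], 3)
lst[0]=5 != 3: 0 + count([5, 5, 1, 5], 3)
lst[0]=5 != 3: 0 + count([5, 1, 5], 3)
lst[0]=5 != 3: 0 + count([1, 5], 3)
lst[0]=1 != 3: 0 + count([5], 3)
lst[0]=5 != 3: 0 + count([], 3)
= 0


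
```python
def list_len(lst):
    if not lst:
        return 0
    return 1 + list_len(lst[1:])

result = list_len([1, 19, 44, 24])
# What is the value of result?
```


list_len([1, 19, 44, 24])
= 1 + list_len([19, 44, 24])
= 1 + 1 + list_len([44, 24])
= 1 + 1 + 1 + list_len([24])
= 1 + 1 + 1 + 1 + list_len([])
= 1 + 1 + 1 + 1 + 0
= 4


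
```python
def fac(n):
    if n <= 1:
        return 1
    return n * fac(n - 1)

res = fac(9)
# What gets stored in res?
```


fac(9)
= 9 * fac(8)
= 9 * 8 * fac(7)
= 9 * 8 * 7 * fac(6)
= 9 * 8 * 7 * 6 * fac(5)
= 9 * 8 * 7 * 6 * 5 * fac(4)
= 9 * 8 * 7 * 6 * 5 * 4 * fac(3)
= 9 * 8 * 7 * 6 * 5 * 4 * 3 * fac(2)
= 9 * 8 * 7 * 6 * 5 * 4 * 3 * 2 * fac(1)
= 9 * 8 * 7 * 6 * 5 * 4 * 3 * 2 * 1
= 362880


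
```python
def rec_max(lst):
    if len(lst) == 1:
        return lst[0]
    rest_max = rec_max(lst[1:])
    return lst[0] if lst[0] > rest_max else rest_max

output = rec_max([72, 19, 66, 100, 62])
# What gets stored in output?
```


rec_max([72, 19, 66, 100, 62])
= compare 72 with rec_max([19, 66, 100, 62])
= compare 19 with rec_max([66, 100, 62])
= compare 66 with rec_max([100, 62])
= compare 100 with rec_max([62])
Base: rec_max([62]) = 62
compare 100 with 62: max = 100
compare 66 with 100: max = 100
compare 19 with 100: max = 100
compare 72 with 100: max = 100
= 100


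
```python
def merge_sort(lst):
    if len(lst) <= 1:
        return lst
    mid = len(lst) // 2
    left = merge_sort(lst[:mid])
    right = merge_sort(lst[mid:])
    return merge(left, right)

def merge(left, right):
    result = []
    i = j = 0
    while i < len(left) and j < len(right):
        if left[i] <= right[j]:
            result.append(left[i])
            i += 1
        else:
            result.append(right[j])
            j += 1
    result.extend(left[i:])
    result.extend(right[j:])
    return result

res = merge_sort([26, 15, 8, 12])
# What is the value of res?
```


merge_sort([26, 15, 8, 12])
Split into [26, 15] and [8, 12]
Left sorted: [15, 26]
Right sorted: [8, 12]
Merge [15, 26] and [8, 12]
= [8, 12, 15, 26]


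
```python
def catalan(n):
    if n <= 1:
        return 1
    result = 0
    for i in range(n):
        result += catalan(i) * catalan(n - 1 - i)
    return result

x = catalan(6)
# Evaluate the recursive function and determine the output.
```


catalan(6)
= sum of catalan(i) * catalan(6-1-i) for i in 0..5
First compute sub-values bottom-up:
  catalan(0) = 1, catalan(1) = 1
  catalan(2) = 1*1 + 1*1 = 2
  catalan(3) = 1*2 + 1*1 + 2*1 = 5
  catalan(4) = 1*5 + 1*2 + 2*1 + 5*1 = 14
  catalan(5) = 1*14 + 1*5 + 2*2 + 5*1 + 14*1 = 42
Now catalan(6):
  catalan(0)*catalan(5) = 1*42 = 42
  catalan(1)*catalan(4) = 1*14 = 14
  catalan(2)*catalan(3) = 2*5 = 10
  catalan(3)*catalan(2) = 5*2 = 10
  catalan(4)*catalan(1) = 14*1 = 14
  catalan(5)*catalan(0) = 42*1 = 42
= 42 + 14 + 10 + 10 + 14 + 42
= 132


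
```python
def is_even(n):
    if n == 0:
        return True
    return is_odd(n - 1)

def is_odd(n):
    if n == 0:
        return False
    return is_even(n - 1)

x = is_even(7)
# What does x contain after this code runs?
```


is_even(7)
= is_odd(6)
= is_even(5)
= is_odd(4)
= is_even(3)
= is_odd(2)
= is_even(1)
= is_odd(0)
n == 0: return False
= False


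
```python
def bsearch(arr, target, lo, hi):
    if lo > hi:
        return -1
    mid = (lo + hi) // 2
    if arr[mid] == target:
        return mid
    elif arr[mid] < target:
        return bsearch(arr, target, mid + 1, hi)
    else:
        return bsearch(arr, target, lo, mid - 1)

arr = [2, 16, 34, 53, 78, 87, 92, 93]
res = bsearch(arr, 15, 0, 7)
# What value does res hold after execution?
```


bsearch(arr, 15, 0, 7)
lo=0, hi=7, mid=3, arr[mid]=53
53 > 15, search left half
lo=0, hi=2, mid=1, arr[mid]=16
16 > 15, search left half
lo=0, hi=0, mid=0, arr[mid]=2
2 < 15, search right half
lo > hi, target not found, return -1
= -1


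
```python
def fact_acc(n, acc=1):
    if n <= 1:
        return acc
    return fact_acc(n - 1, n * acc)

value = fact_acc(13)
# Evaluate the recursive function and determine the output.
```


fact_acc(13, 1)
= fact_acc(12, 13 * 1) = fact_acc(12, 13)
= fact_acc(11, 12 * 13) = fact_acc(11, 156)
= fact_acc(10, 11 * 156) = fact_acc(10, 1716)
= fact_acc(9, 10 * 1716) = fact_acc(9, 17160)
= fact_acc(8, 9 * 17160) = fact_acc(8, 154440)
= fact_acc(7, 8 * 154440) = fact_acc(7, 1235520)
= fact_acc(6, 7 * 1235520) = fact_acc(6, 8648640)
= fact_acc(5, 6 * 8648640) = fact_acc(5, 51891840)
= fact_acc(4, 5 * 51891840) = fact_acc(4, 259459200)
= fact_acc(3, 4 * 259459200) = fact_acc(3, 1037836800)
= fact_acc(2, 3 * 1037836800) = fact_acc(2, 3113510400)
= fact_acc(1, 2 * 3113510400) = fact_acc(1, 6227020800)
n <= 1, return acc = 6227020800


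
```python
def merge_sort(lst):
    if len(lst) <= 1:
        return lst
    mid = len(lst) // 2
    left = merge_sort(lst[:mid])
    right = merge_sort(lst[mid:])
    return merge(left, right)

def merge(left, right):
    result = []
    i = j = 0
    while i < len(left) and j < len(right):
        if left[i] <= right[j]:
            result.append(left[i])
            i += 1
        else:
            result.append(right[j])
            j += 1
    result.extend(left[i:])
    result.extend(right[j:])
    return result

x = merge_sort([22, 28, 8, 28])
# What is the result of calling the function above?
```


merge_sort([22, 28, 8, 28])
Split into [22, 28] and [8, 28]
Left sorted: [22, 28]
Right sorted: [8, 28]
Merge [22, 28] and [8, 28]
= [8, 22, 28, 28]


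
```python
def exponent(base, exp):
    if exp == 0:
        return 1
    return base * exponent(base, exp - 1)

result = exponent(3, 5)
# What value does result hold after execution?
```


exponent(3, 5)
= 3 * exponent(3, 4)
= 3 * 3 * exponent(3, 3)
= 3 * 3 * 3 * exponent(3, 2)
= 3 * 3 * 3 * 3 * exponent(3, 1)
= 3 * 3 * 3 * 3 * 3 * exponent(3, 0)
= 3 * 3 * 3 * 3 * 3 * 1
= 243


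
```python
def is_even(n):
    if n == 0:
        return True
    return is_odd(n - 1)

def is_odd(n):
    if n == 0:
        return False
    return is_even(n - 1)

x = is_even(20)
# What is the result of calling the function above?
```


is_even(20)
= is_odd(19)
= is_even(18)
= is_odd(17)
= is_even(16)
= is_odd(15)
= is_even(14)
= is_odd(13)
= is_even(12)
= is_odd(11)
= is_even(10)
= is_odd(9)
= is_even(8)
= is_odd(7)
= is_even(6)
= is_odd(5)
= is_even(4)
= is_odd(3)
= is_even(2)
= is_odd(1)
= is_even(0)
n == 0: return True
= True


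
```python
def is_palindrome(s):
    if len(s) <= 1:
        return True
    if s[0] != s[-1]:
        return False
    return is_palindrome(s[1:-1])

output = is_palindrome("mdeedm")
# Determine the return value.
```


is_palindrome("mdeedm")
"mdeedm": s[0]='m' == s[-1]='m' -> is_palindrome("deed")
"deed": s[0]='d' == s[-1]='d' -> is_palindrome("ee")
"ee": s[0]='e' == s[-1]='e' -> is_palindrome("")
"": len <= 1 -> True
= True


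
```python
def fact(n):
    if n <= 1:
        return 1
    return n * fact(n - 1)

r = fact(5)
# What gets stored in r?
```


fact(5)
= 5 * fact(4)
= 5 * 4 * fact(3)
= 5 * 4 * 3 * fact(2)
= 5 * 4 * 3 * 2 * fact(1)
= 5 * 4 * 3 * 2 * 1
= 120


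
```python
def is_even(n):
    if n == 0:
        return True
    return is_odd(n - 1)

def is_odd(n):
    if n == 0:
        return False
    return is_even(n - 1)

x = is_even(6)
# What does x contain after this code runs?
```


is_even(6)
= is_odd(5)
= is_even(4)
= is_odd(3)
= is_even(2)
= is_odd(1)
= is_even(0)
n == 0: return True
= True


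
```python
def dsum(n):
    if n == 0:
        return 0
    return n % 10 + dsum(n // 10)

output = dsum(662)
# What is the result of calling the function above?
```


dsum(662)
= 2 + dsum(66)
= 2 + 6 + dsum(6)
= 2 + 6 + 6 + dsum(0)
= 2 + 6 + 6 + 0
= 14


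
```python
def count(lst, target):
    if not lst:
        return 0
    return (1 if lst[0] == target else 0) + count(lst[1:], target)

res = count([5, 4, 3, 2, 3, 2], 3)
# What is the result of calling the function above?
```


count([5, 4, 3, 2, 3, 2], 3)
lst[0]=5 != 3: 0 + count([4, 3, 2, 3, 2], 3)
lst[0]=4 != 3: 0 + count([3, 2, 3, 2], 3)
lst[0]=3 == 3: 1 + count([2, 3, 2], 3)
lst[0]=2 != 3: 0 + count([3, 2], 3)
lst[0]=3 == 3: 1 + count([2], 3)
lst[0]=2 != 3: 0 + count([], 3)
= 2


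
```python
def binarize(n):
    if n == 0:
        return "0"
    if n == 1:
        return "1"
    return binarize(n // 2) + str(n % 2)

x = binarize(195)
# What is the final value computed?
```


binarize(195)
= binarize(97) + "1"
= binarize(48) + "1" + "1"
= binarize(24) + "0" + "1" + "1"
= binarize(12) + "0" + "0" + "1" + "1"
= binarize(6) + "0" + "0" + "0" + "1" + "1"
= binarize(3) + "0" + "0" + "0" + "0" + "1" + "1"
= binarize(1) + "1" + "0" + "0" + "0" + "0" + "1" + "1"
= "1" + "1" + "0" + "0" + "0" + "0" + "1" + "1"
= "11000011"


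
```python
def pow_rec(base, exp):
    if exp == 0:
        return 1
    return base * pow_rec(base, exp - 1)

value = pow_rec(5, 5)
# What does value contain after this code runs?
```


pow_rec(5, 5)
= 5 * pow_rec(5, 4)
= 5 * 5 * pow_rec(5, 3)
= 5 * 5 * 5 * pow_rec(5, 2)
= 5 * 5 * 5 * 5 * pow_rec(5, 1)
= 5 * 5 * 5 * 5 * 5 * pow_rec(5, 0)
= 5 * 5 * 5 * 5 * 5 * 1
= 3125


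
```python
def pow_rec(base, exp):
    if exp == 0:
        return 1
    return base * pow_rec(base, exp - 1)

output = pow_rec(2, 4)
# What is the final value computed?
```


pow_rec(2, 4)
= 2 * pow_rec(2, 3)
= 2 * 2 * pow_rec(2, 2)
= 2 * 2 * 2 * pow_rec(2, 1)
= 2 * 2 * 2 * 2 * pow_rec(2, 0)
= 2 * 2 * 2 * 2 * 1
= 16


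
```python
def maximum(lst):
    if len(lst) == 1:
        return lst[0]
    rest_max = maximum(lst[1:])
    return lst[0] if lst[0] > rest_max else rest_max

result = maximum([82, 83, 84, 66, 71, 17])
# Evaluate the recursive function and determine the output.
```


maximum([82, 83, 84, 66, 71, 17])
= compare 82 with maximum([83, 84, 66, 71, 17])
= compare 83 with maximum([84, 66, 71, 17])
= compare 84 with maximum([66, 71, 17])
= compare 66 with maximum([71, 17])
= compare 71 with maximum([17])
Base: maximum([17]) = 17
compare 71 with 17: max = 71
compare 66 with 71: max = 71
compare 84 with 71: max = 84
compare 83 with 84: max = 84
compare 82 with 84: max = 84
= 84


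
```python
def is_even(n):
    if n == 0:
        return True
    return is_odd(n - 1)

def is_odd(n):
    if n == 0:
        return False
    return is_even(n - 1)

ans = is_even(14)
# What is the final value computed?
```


is_even(14)
= is_odd(13)
= is_even(12)
= is_odd(11)
= is_even(10)
= is_odd(9)
= is_even(8)
= is_odd(7)
= is_even(6)
= is_odd(5)
= is_even(4)
= is_odd(3)
= is_even(2)
= is_odd(1)
= is_even(0)
n == 0: return True
= True


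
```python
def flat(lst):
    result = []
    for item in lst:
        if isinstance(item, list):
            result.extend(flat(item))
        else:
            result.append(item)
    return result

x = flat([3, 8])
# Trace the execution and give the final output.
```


flat([3, 8])
Processing each element:
  3 is not a list -> append 3
  8 is not a list -> append 8
= [3, 8]


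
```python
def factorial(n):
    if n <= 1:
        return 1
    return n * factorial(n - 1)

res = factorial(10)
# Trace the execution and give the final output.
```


factorial(10)
= 10 * factorial(9)
= 10 * 9 * factorial(8)
= 10 * 9 * 8 * factorial(7)
= 10 * 9 * 8 * 7 * factorial(6)
= 10 * 9 * 8 * 7 * 6 * factorial(5)
= 10 * 9 * 8 * 7 * 6 * 5 * factorial(4)
= 10 * 9 * 8 * 7 * 6 * 5 * 4 * factorial(3)
= 10 * 9 * 8 * 7 * 6 * 5 * 4 * 3 * factorial(2)
= 10 * 9 * 8 * 7 * 6 * 5 * 4 * 3 * 2 * factorial(1)
= 10 * 9 * 8 * 7 * 6 * 5 * 4 * 3 * 2 * 1
= 3628800


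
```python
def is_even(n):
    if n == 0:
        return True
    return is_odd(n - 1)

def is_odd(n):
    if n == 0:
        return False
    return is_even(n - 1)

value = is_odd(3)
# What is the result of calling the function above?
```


is_odd(3)
= is_even(2)
= is_odd(1)
= is_even(0)
n == 0: return True
= True


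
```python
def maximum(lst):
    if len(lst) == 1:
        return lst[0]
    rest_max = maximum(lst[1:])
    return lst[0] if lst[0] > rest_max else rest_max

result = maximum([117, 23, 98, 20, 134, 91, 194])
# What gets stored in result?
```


maximum([117, 23, 98, 20, 134, 91, 194])
= compare 117 with maximum([23, 98, 20, 134, 91, 194])
= compare 23 with maximum([98, 20, 134, 91, 194])
= compare 98 with maximum([20, 134, 91, 194])
= compare 20 with maximum([134, 91, 194])
= compare 134 with maximum([91, 194])
= compare 91 with maximum([194])
Base: maximum([194]) = 194
compare 91 with 194: max = 194
compare 134 with 194: max = 194
compare 20 with 194: max = 194
compare 98 with 194: max = 194
compare 23 with 194: max = 194
compare 117 with 194: max = 194
= 194


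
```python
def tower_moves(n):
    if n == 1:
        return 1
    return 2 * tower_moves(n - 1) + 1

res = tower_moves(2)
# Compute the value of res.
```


tower_moves(2)
= 2 * tower_moves(1) + 1
Now compute bottom-up:
tower_moves(1) = 1
tower_moves(2) = 2 * 1 + 1 = 3
= 3


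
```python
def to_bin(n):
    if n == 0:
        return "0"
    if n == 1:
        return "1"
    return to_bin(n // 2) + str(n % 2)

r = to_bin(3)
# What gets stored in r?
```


to_bin(3)
= to_bin(1) + "1"
= "1" + "1"
= "11"


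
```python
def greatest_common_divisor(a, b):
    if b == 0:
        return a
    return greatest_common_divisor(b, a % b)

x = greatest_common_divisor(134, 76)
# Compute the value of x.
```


greatest_common_divisor(134, 76)
= greatest_common_divisor(76, 134 % 76) = greatest_common_divisor(76, 58)
= greatest_common_divisor(58, 76 % 58) = greatest_common_divisor(58, 18)
= greatest_common_divisor(18, 58 % 18) = greatest_common_divisor(18, 4)
= greatest_common_divisor(4, 18 % 4) = greatest_common_divisor(4, 2)
= greatest_common_divisor(2, 4 % 2) = greatest_common_divisor(2, 0)
b == 0, return a = 2


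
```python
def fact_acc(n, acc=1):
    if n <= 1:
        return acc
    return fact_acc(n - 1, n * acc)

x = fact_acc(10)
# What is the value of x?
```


fact_acc(10, 1)
= fact_acc(9, 10 * 1) = fact_acc(9, 10)
= fact_acc(8, 9 * 10) = fact_acc(8, 90)
= fact_acc(7, 8 * 90) = fact_acc(7, 720)
= fact_acc(6, 7 * 720) = fact_acc(6, 5040)
= fact_acc(5, 6 * 5040) = fact_acc(5, 30240)
= fact_acc(4, 5 * 30240) = fact_acc(4, 151200)
= fact_acc(3, 4 * 151200) = fact_acc(3, 604800)
= fact_acc(2, 3 * 604800) = fact_acc(2, 1814400)
= fact_acc(1, 2 * 1814400) = fact_acc(1, 3628800)
n <= 1, return acc = 3628800


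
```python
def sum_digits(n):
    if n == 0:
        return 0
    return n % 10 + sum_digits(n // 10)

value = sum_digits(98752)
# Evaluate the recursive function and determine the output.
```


sum_digits(98752)
= 2 + sum_digits(9875)
= 2 + 5 + sum_digits(987)
= 2 + 5 + 7 + sum_digits(98)
= 2 + 5 + 7 + 8 + sum_digits(9)
= 2 + 5 + 7 + 8 + 9 + sum_digits(0)
= 2 + 5 + 7 + 8 + 9 + 0
= 31


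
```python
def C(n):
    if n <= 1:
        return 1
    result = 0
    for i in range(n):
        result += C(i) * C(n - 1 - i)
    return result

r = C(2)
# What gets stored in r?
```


C(2)
= sum of C(i) * C(2-1-i) for i in 0..1
  C(0)*C(1) = 1*1 = 1
  C(1)*C(0) = 1*1 = 1
= 1 + 1
= 2


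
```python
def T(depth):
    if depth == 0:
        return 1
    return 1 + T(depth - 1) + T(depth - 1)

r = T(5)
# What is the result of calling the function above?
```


T(5)
= 1 + T(4) + T(4)
= 1 + 2 * T(4)
T(k) = 2^(k+1) - 1
T(0) = 1
T(1) = 3
T(2) = 7
T(3) = 15
T(4) = 31
T(5) = 2^6 - 1 = 63


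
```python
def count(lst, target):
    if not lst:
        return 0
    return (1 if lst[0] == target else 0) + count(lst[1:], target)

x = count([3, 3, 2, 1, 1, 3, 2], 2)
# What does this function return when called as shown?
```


count([3, 3, 2, 1, 1, 3, 2], 2)
lst[0]=3 != 2: 0 + count([3, 2, 1, 1, 3, 2], 2)
lst[0]=3 != 2: 0 + count([2, 1, 1, 3, 2], 2)
lst[0]=2 == 2: 1 + count([1, 1, 3, 2], 2)
lst[0]=1 != 2: 0 + count([1, 3, 2], 2)
lst[0]=1 != 2: 0 + count([3, 2], 2)
lst[0]=3 != 2: 0 + count([2], 2)
lst[0]=2 == 2: 1 + count([], 2)
= 2


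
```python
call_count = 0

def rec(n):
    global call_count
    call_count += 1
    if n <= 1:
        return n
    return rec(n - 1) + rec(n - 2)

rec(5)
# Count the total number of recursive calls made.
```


rec(5) calls rec(4) and rec(3); each non-base call branches into two more.
Let C(k) = total number of calls made by rec(k), including the call to rec(k) itself.
Base cases: C(0) = 1, C(1) = 1
Recurrence: C(k) = 1 + C(k-1) + C(k-2)
  C(2) = 1 + C(1) + C(0) = 1 + 1 + 1 = 3
  C(3) = 1 + C(2) + C(1) = 1 + 3 + 1 = 5
  C(4) = 1 + C(3) + C(2) = 1 + 5 + 3 = 9
  C(5) = 1 + C(4) + C(3) = 1 + 9 + 5 = 15
Total calls = C(5) = 15


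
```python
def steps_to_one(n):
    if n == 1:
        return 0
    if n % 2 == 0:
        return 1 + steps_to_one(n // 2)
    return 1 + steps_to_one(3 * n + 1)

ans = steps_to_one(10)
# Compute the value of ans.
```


steps_to_one(10)
10 is even -> steps_to_one(5)
5 is odd -> 3*5+1 = 16 -> steps_to_one(16)
16 is even -> steps_to_one(8)
8 is even -> steps_to_one(4)
4 is even -> steps_to_one(2)
2 is even -> steps_to_one(1)
Reached 1 after 6 steps
= 6


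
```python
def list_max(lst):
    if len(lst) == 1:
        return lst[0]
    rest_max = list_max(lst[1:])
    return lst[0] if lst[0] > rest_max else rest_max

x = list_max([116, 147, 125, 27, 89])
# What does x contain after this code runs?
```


list_max([116, 147, 125, 27, 89])
= compare 116 with list_max([147, 125, 27, 89])
= compare 147 with list_max([125, 27, 89])
= compare 125 with list_max([27, 89])
= compare 27 with list_max([89])
Base: list_max([89]) = 89
compare 27 with 89: max = 89
compare 125 with 89: max = 125
compare 147 with 125: max = 147
compare 116 with 147: max = 147
= 147


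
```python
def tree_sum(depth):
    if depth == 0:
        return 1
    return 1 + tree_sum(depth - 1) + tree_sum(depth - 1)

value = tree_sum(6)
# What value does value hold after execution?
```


tree_sum(6)
= 1 + tree_sum(5) + tree_sum(5)
= 1 + 2 * tree_sum(5)
tree_sum(k) = 2^(k+1) - 1
tree_sum(0) = 1
tree_sum(1) = 3
tree_sum(2) = 7
tree_sum(3) = 15
tree_sum(4) = 31
tree_sum(6) = 2^7 - 1 = 127


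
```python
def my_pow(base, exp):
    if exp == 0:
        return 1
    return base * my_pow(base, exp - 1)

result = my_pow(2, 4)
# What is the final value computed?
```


my_pow(2, 4)
= 2 * my_pow(2, 3)
= 2 * 2 * my_pow(2, 2)
= 2 * 2 * 2 * my_pow(2, 1)
= 2 * 2 * 2 * 2 * my_pow(2, 0)
= 2 * 2 * 2 * 2 * 1
= 16


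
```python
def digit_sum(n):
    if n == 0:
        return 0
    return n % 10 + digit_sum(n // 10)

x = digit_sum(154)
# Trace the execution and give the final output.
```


digit_sum(154)
= 4 + digit_sum(15)
= 4 + 5 + digit_sum(1)
= 4 + 5 + 1 + digit_sum(0)
= 4 + 5 + 1 + 0
= 10


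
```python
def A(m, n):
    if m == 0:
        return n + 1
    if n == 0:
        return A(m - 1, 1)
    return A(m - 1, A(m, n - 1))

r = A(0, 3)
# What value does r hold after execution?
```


A(0, 3)
m == 0: return 3 + 1 = 4
= 4


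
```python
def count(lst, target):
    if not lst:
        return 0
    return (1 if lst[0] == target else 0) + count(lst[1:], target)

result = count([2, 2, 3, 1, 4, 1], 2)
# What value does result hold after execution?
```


count([2, 2, 3, 1, 4, 1], 2)
lst[0]=2 == 2: 1 + count([2, 3, 1, 4, 1], 2)
lst[0]=2 == 2: 1 + count([3, 1, 4, 1], 2)
lst[0]=3 != 2: 0 + count([1, 4, 1], 2)
lst[0]=1 != 2: 0 + count([4, 1], 2)
lst[0]=4 != 2: 0 + count([1], 2)
lst[0]=1 != 2: 0 + count([], 2)
= 2


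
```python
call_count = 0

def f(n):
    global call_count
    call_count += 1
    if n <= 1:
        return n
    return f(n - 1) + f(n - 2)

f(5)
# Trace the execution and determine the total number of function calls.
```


f(5) calls f(4) and f(3); each non-base call branches into two more.
Let C(k) = total number of calls made by f(k), including the call to f(k) itself.
Base cases: C(0) = 1, C(1) = 1
Recurrence: C(k) = 1 + C(k-1) + C(k-2)
  C(2) = 1 + C(1) + C(0) = 1 + 1 + 1 = 3
  C(3) = 1 + C(2) + C(1) = 1 + 3 + 1 = 5
  C(4) = 1 + C(3) + C(2) = 1 + 5 + 3 = 9
  C(5) = 1 + C(4) + C(3) = 1 + 9 + 5 = 15
Total calls = C(5) = 15


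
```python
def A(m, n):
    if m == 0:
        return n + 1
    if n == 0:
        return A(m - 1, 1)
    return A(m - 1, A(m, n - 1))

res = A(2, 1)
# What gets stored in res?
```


A(2, 1)
= A(1, A(2, 0))
First compute A(2, 0) = 3
= A(1, 3)
= 5


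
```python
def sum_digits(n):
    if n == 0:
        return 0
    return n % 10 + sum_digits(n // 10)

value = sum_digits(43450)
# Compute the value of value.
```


sum_digits(43450)
= 0 + sum_digits(4345)
= 0 + 5 + sum_digits(434)
= 0 + 5 + 4 + sum_digits(43)
= 0 + 5 + 4 + 3 + sum_digits(4)
= 0 + 5 + 4 + 3 + 4 + sum_digits(0)
= 0 + 5 + 4 + 3 + 4 + 0
= 16


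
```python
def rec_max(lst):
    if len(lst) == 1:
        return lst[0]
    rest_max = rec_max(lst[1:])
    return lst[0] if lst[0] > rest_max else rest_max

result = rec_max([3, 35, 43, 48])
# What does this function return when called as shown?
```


rec_max([3, 35, 43, 48])
= compare 3 with rec_max([35, 43, 48])
= compare 35 with rec_max([43, 48])
= compare 43 with rec_max([48])
Base: rec_max([48]) = 48
compare 43 with 48: max = 48
compare 35 with 48: max = 48
compare 3 with 48: max = 48
= 48


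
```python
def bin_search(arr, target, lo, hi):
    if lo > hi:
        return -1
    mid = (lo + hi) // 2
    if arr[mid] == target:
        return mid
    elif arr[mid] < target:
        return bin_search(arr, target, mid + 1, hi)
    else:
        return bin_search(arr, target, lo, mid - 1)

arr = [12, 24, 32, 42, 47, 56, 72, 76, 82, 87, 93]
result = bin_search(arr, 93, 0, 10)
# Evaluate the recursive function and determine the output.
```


bin_search(arr, 93, 0, 10)
lo=0, hi=10, mid=5, arr[mid]=56
56 < 93, search right half
lo=6, hi=10, mid=8, arr[mid]=82
82 < 93, search right half
lo=9, hi=10, mid=9, arr[mid]=87
87 < 93, search right half
lo=10, hi=10, mid=10, arr[mid]=93
arr[10] == 93, found at index 10
= 10


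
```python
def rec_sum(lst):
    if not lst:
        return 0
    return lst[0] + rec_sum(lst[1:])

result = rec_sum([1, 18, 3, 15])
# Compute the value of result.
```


rec_sum([1, 18, 3, 15])
= 1 + rec_sum([18, 3, 15])
= 1 + 18 + rec_sum([3, 15])
= 1 + 18 + 3 + rec_sum([15])
= 1 + 18 + 3 + 15 + rec_sum([])
= 1 + 18 + 3 + 15 + 0
= 37


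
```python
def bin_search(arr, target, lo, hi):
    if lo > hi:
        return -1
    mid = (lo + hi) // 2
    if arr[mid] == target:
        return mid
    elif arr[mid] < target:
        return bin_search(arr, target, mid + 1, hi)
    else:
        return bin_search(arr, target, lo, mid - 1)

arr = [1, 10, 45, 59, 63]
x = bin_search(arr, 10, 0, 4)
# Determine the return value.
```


bin_search(arr, 10, 0, 4)
lo=0, hi=4, mid=2, arr[mid]=45
45 > 10, search left half
lo=0, hi=1, mid=0, arr[mid]=1
1 < 10, search right half
lo=1, hi=1, mid=1, arr[mid]=10
arr[1] == 10, found at index 1
= 1


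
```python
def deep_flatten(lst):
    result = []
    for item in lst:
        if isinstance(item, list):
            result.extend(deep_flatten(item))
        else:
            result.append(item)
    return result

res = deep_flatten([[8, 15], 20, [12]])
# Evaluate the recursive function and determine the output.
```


deep_flatten([[8, 15], 20, [12]])
Processing each element:
  [8, 15] is a list -> deep_flatten recursively -> [8, 15]
  20 is not a list -> append 20
  [12] is a list -> deep_flatten recursively -> [12]
= [8, 15, 20, 12]


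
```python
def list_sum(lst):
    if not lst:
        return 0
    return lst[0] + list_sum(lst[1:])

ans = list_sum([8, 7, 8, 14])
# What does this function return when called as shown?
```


list_sum([8, 7, 8, 14])
= 8 + list_sum([7, 8, 14])
= 8 + 7 + list_sum([8, 14])
= 8 + 7 + 8 + list_sum([14])
= 8 + 7 + 8 + 14 + list_sum([])
= 8 + 7 + 8 + 14 + 0
= 37


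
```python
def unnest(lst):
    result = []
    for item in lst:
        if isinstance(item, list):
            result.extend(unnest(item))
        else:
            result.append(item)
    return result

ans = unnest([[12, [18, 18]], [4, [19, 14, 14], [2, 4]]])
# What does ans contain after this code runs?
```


unnest([[12, [18, 18]], [4, [19, 14, 14], [2, 4]]])
Processing each element:
  [12, [18, 18]] is a list -> unnest recursively -> [12, 18, 18]
  [4, [19, 14, 14], [2, 4]] is a list -> unnest recursively -> [4, 19, 14, 14, 2, 4]
= [12, 18, 18, 4, 19, 14, 14, 2, 4]


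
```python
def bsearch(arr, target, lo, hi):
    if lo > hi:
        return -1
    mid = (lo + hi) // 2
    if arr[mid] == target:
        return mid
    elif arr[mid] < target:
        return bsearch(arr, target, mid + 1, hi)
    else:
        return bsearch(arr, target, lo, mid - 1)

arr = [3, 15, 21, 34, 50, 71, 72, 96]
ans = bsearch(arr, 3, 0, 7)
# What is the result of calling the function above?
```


bsearch(arr, 3, 0, 7)
lo=0, hi=7, mid=3, arr[mid]=34
34 > 3, search left half
lo=0, hi=2, mid=1, arr[mid]=15
15 > 3, search left half
lo=0, hi=0, mid=0, arr[mid]=3
arr[0] == 3, found at index 0
= 0


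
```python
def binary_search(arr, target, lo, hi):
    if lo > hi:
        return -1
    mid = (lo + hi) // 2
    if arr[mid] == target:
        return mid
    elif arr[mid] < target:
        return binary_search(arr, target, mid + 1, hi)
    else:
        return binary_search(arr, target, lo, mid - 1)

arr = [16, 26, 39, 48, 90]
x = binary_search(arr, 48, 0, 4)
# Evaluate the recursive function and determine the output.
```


binary_search(arr, 48, 0, 4)
lo=0, hi=4, mid=2, arr[mid]=39
39 < 48, search right half
lo=3, hi=4, mid=3, arr[mid]=48
arr[3] == 48, found at index 3
= 3


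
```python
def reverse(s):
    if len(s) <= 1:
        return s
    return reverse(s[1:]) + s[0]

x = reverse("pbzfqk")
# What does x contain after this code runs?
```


reverse("pbzfqk")
= reverse("bzfqk") + "p"
= reverse("zfqk") + "b" + "p"
= reverse("fqk") + "z" + "b" + "p"
= reverse("qk") + "f" + "z" + "b" + "p"
= reverse("k") + "q" + "f" + "z" + "b" + "p"
= "k" + "q" + "f" + "z" + "b" + "p"
= "kqfzbp"


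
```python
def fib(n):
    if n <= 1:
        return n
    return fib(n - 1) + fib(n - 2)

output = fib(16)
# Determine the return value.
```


fib(16)
= fib(15) + fib(14)
= (fib(14) + fib(13)) + fib(14)
Computing bottom-up: fib(0)=0, fib(1)=1, fib(2)=1, fib(3)=2, fib(4)=3, fib(5)=5, fib(6)=8, fib(7)=13, fib(8)=21, fib(9)=34, fib(10)=55, fib(11)=89, fib(12)=144, fib(13)=233, fib(14)=377, fib(15)=610, fib(16)=987
= 987


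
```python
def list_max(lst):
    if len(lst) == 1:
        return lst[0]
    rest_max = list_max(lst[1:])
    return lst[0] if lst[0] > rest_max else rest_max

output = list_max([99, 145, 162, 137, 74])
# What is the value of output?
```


list_max([99, 145, 162, 137, 74])
= compare 99 with list_max([145, 162, 137, 74])
= compare 145 with list_max([162, 137, 74])
= compare 162 with list_max([137, 74])
= compare 137 with list_max([74])
Base: list_max([74]) = 74
compare 137 with 74: max = 137
compare 162 with 137: max = 162
compare 145 with 162: max = 162
compare 99 with 162: max = 162
= 162


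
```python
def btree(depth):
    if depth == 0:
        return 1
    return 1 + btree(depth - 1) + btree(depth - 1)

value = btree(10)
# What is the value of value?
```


btree(10)
= 1 + btree(9) + btree(9)
= 1 + 2 * btree(9)
btree(k) = 2^(k+1) - 1
btree(0) = 1
btree(1) = 3
btree(2) = 7
btree(3) = 15
btree(4) = 31
btree(10) = 2^11 - 1 = 2047


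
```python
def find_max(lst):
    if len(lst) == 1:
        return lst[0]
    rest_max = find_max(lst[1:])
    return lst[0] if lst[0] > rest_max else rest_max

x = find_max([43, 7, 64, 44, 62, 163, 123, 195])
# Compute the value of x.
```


find_max([43, 7, 64, 44, 62, 163, 123, 195])
= compare 43 with find_max([7, 64, 44, 62, 163, 123, 195])
= compare 7 with find_max([64, 44, 62, 163, 123, 195])
= compare 64 with find_max([44, 62, 163, 123, 195])
= compare 44 with find_max([62, 163, 123, 195])
= compare 62 with find_max([163, 123, 195])
= compare 163 with find_max([123, 195])
= compare 123 with find_max([195])
Base: find_max([195]) = 195
compare 123 with 195: max = 195
compare 163 with 195: max = 195
compare 62 with 195: max = 195
compare 44 with 195: max = 195
compare 64 with 195: max = 195
compare 7 with 195: max = 195
compare 43 with 195: max = 195
= 195


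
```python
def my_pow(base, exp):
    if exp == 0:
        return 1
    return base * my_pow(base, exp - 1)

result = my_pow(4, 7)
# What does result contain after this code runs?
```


my_pow(4, 7)
= 4 * my_pow(4, 6)
= 4 * 4 * my_pow(4, 5)
= 4 * 4 * 4 * my_pow(4, 4)
= 4 * 4 * 4 * 4 * my_pow(4, 3)
= 4 * 4 * 4 * 4 * 4 * my_pow(4, 2)
= 4 * 4 * 4 * 4 * 4 * 4 * my_pow(4, 1)
= 4 * 4 * 4 * 4 * 4 * 4 * 4 * my_pow(4, 0)
= 4 * 4 * 4 * 4 * 4 * 4 * 4 * 1
= 16384


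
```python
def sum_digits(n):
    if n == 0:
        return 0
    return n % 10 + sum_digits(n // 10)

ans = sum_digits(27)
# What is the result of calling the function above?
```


sum_digits(27)
= 7 + sum_digits(2)
= 7 + 2 + sum_digits(0)
= 7 + 2 + 0
= 9


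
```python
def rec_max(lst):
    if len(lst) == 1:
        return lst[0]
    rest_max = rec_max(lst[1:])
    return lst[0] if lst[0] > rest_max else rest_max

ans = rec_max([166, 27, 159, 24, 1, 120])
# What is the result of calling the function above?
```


rec_max([166, 27, 159, 24, 1, 120])
= compare 166 with rec_max([27, 159, 24, 1, 120])
= compare 27 with rec_max([159, 24, 1, 120])
= compare 159 with rec_max([24, 1, 120])
= compare 24 with rec_max([1, 120])
= compare 1 with rec_max([120])
Base: rec_max([120]) = 120
compare 1 with 120: max = 120
compare 24 with 120: max = 120
compare 159 with 120: max = 159
compare 27 with 159: max = 159
compare 166 with 159: max = 166
= 166


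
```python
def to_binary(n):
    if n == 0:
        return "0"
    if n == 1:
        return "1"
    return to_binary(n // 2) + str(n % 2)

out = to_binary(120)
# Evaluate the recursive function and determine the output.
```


to_binary(120)
= to_binary(60) + "0"
= to_binary(30) + "0" + "0"
= to_binary(15) + "0" + "0" + "0"
= to_binary(7) + "1" + "0" + "0" + "0"
= to_binary(3) + "1" + "1" + "0" + "0" + "0"
= to_binary(1) + "1" + "1" + "1" + "0" + "0" + "0"
= "1" + "1" + "1" + "1" + "0" + "0" + "0"
= "1111000"


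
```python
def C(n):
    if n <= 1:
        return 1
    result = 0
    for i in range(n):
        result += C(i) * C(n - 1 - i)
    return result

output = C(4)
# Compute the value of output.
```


C(4)
= sum of C(i) * C(4-1-i) for i in 0..3
First compute sub-values bottom-up:
  C(0) = 1, C(1) = 1
  C(2) = 1*1 + 1*1 = 2
  C(3) = 1*2 + 1*1 + 2*1 = 5
Now C(4):
  C(0)*C(3) = 1*5 = 5
  C(1)*C(2) = 1*2 = 2
  C(2)*C(1) = 2*1 = 2
  C(3)*C(0) = 5*1 = 5
= 5 + 2 + 2 + 5
= 14


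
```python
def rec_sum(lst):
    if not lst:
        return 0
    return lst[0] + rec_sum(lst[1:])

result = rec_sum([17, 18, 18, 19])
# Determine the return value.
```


rec_sum([17, 18, 18, 19])
= 17 + rec_sum([18, 18, 19])
= 17 + 18 + rec_sum([18, 19])
= 17 + 18 + 18 + rec_sum([19])
= 17 + 18 + 18 + 19 + rec_sum([])
= 17 + 18 + 18 + 19 + 0
= 72


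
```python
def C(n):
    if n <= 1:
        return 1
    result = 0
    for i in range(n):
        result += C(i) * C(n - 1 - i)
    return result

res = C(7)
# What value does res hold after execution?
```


C(7)
= sum of C(i) * C(7-1-i) for i in 0..6
First compute sub-values bottom-up:
  C(0) = 1, C(1) = 1
  C(2) = 1*1 + 1*1 = 2
  C(3) = 1*2 + 1*1 + 2*1 = 5
  C(4) = 1*5 + 1*2 + 2*1 + 5*1 = 14
  C(5) = 1*14 + 1*5 + 2*2 + 5*1 + 14*1 = 42
  C(6) = 1*42 + 1*14 + 2*5 + 5*2 + 14*1 + 42*1 = 132
Now C(7):
  C(0)*C(6) = 1*132 = 132
  C(1)*C(5) = 1*42 = 42
  C(2)*C(4) = 2*14 = 28
  C(3)*C(3) = 5*5 = 25
  C(4)*C(2) = 14*2 = 28
  C(5)*C(1) = 42*1 = 42
  C(6)*C(0) = 132*1 = 132
= 132 + 42 + 28 + 25 + 28 + 42 + 132
= 429


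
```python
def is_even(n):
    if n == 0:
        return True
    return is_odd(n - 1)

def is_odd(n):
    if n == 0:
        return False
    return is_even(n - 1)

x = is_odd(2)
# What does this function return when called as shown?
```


is_odd(2)
= is_even(1)
= is_odd(0)
n == 0: return False
= False


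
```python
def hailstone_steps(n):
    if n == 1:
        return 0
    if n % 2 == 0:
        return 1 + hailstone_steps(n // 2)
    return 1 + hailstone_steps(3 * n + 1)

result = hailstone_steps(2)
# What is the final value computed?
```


hailstone_steps(2)
2 is even -> hailstone_steps(1)
Reached 1 after 1 steps
= 1


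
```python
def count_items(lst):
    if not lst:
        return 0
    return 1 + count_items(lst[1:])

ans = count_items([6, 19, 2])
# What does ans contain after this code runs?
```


count_items([6, 19, 2])
= 1 + count_items([19, 2])
= 1 + 1 + count_items([2])
= 1 + 1 + 1 + count_items([])
= 1 + 1 + 1 + 0
= 3


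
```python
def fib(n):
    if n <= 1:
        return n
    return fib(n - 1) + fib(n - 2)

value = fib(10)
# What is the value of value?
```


fib(10)
= fib(9) + fib(8)
= (fib(8) + fib(7)) + fib(8)
Computing bottom-up: fib(0)=0, fib(1)=1, fib(2)=1, fib(3)=2, fib(4)=3, fib(5)=5, fib(6)=8, fib(7)=13, fib(8)=21, fib(9)=34, fib(10)=55
= 55


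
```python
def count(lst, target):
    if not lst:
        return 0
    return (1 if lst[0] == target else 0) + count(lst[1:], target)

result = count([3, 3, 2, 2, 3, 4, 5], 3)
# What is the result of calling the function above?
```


count([3, 3, 2, 2, 3, 4, 5], 3)
lst[0]=3 == 3: 1 + count([3, 2, 2, 3, 4, 5], 3)
lst[0]=3 == 3: 1 + count([2, 2, 3, 4, 5], 3)
lst[0]=2 != 3: 0 + count([2, 3, 4, 5], 3)
lst[0]=2 != 3: 0 + count([3, 4, 5], 3)
lst[0]=3 == 3: 1 + count([4, 5], 3)
lst[0]=4 != 3: 0 + count([5], 3)
lst[0]=5 != 3: 0 + count([], 3)
= 3


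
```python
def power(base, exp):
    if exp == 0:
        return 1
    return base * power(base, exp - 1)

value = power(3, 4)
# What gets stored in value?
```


power(3, 4)
= 3 * power(3, 3)
= 3 * 3 * power(3, 2)
= 3 * 3 * 3 * power(3, 1)
= 3 * 3 * 3 * 3 * power(3, 0)
= 3 * 3 * 3 * 3 * 1
= 81


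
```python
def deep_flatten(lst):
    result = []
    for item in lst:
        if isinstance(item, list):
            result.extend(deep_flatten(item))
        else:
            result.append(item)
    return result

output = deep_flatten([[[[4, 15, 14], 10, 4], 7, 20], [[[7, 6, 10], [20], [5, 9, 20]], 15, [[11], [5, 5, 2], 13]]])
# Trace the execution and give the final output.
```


deep_flatten([[[[4, 15, 14], 10, 4], 7, 20], [[[7, 6, 10], [20], [5, 9, 20]], 15, [[11], [5, 5, 2], 13]]])
Processing each element:
  [[[4, 15, 14], 10, 4], 7, 20] is a list -> deep_flatten recursively -> [4, 15, 14, 10, 4, 7, 20]
  [[[7, 6, 10], [20], [5, 9, 20]], 15, [[11], [5, 5, 2], 13]] is a list -> deep_flatten recursively -> [7, 6, 10, 20, 5, 9, 20, 15, 11, 5, 5, 2, 13]
= [4, 15, 14, 10, 4, 7, 20, 7, 6, 10, 20, 5, 9, 20, 15, 11, 5, 5, 2, 13]
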